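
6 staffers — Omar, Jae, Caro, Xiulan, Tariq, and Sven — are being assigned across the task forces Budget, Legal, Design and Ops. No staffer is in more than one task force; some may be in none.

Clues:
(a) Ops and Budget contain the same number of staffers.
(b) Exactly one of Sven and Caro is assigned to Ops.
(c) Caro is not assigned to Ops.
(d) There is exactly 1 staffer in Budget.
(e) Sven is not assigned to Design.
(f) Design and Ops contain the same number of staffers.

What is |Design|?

1

From (c): Caro ∉ Ops.
From (e): Sven ∉ Design.
(b) (exactly one): Sven ∈ Ops.
Suppose Omar ∈ Ops: no assignment then satisfies all the clues, so Omar ∉ Ops.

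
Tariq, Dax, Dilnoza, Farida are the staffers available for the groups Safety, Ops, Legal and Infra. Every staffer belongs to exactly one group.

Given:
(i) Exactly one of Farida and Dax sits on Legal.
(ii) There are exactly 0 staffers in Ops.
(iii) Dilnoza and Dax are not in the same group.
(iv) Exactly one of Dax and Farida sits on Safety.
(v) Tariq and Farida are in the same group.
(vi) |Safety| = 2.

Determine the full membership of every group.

Safety = {Farida, Tariq}; Ops = {}; Legal = {Dax}; Infra = {Dilnoza}

(ii): Ops already has 0, so the rest are out.
Suppose Tariq ∉ Safety: no assignment then satisfies all the clues, so Tariq ∈ Safety.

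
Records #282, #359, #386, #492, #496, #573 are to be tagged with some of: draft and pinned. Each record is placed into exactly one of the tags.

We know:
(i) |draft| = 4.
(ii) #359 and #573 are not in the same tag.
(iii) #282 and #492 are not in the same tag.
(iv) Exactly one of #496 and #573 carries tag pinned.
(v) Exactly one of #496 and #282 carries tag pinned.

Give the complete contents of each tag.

draft = {#359, #386, #492, #496}; pinned = {#282, #573}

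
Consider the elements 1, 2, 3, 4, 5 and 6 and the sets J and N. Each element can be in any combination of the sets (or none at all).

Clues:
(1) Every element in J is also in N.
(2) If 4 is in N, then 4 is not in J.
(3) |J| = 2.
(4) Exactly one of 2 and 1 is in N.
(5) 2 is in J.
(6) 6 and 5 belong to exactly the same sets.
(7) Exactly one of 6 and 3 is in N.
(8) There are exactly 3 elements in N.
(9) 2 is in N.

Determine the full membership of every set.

From (5): 2 ∈ J.
From (9): 2 ∈ N.
(4) (exactly one): 1 ∉ N.
(1) contrapositive: 1 ∉ J.
Suppose 3 ∉ J: no assignment then satisfies all the clues, so 3 ∈ J.

J = {2, 3}; N = {2, 3, 4}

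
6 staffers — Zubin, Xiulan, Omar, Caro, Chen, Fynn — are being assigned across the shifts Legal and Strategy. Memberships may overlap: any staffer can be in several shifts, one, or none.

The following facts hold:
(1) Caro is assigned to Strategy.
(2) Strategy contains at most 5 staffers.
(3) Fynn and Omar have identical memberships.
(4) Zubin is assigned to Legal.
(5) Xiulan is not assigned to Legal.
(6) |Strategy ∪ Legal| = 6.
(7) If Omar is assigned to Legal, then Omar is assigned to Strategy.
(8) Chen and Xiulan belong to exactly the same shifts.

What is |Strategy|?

5

From (1): Caro ∈ Strategy.
From (4): Zubin ∈ Legal.
From (5): Xiulan ∉ Legal.
(8): Chen matches Xiulan: Chen ∉ Legal.
Suppose Zubin ∈ Strategy: no assignment then satisfies all the clues, so Zubin ∉ Strategy.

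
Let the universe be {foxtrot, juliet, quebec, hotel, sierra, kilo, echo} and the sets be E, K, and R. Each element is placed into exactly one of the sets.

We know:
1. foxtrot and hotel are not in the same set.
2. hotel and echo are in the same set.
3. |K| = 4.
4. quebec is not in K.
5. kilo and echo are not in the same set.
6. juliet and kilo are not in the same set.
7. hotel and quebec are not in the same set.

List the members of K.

K = {echo, hotel, juliet, sierra}

From (4): quebec ∉ K.
Suppose foxtrot ∈ K: no assignment then satisfies all the clues, so foxtrot ∉ K.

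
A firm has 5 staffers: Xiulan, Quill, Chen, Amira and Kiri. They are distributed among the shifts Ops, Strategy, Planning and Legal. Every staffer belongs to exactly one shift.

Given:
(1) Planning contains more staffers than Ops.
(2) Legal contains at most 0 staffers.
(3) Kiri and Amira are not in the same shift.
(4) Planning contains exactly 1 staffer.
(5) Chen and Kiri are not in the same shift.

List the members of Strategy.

Strategy = {Amira, Chen, Quill, Xiulan}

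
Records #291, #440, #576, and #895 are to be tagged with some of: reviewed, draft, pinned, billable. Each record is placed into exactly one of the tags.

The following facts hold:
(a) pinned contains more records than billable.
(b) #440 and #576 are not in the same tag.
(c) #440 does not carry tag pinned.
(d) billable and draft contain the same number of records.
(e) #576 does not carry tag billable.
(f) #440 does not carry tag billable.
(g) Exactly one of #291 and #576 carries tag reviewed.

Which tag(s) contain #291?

From (c): #440 ∉ pinned.
From (e): #576 ∉ billable.
From (f): #440 ∉ billable.
Suppose #291 ∉ reviewed: no assignment then satisfies all the clues, so #291 ∈ reviewed.

#291: reviewed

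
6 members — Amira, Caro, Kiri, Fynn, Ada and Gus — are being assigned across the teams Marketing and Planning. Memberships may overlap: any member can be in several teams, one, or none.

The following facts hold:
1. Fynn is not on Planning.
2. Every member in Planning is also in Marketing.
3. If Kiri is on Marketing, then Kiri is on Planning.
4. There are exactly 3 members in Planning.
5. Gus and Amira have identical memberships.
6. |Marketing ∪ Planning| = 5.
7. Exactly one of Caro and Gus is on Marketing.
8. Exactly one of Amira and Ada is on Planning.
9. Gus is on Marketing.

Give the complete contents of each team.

Marketing = {Ada, Amira, Fynn, Gus, Kiri}; Planning = {Amira, Gus, Kiri}

From (1): Fynn ∉ Planning.
From (9): Gus ∈ Marketing.
(5): Amira matches Gus: Amira ∈ Marketing.
(7) (exactly one): Caro ∉ Marketing.
(2) contrapositive: Caro ∉ Planning.
Suppose Amira ∉ Planning: no assignment then satisfies all the clues, so Amira ∈ Planning.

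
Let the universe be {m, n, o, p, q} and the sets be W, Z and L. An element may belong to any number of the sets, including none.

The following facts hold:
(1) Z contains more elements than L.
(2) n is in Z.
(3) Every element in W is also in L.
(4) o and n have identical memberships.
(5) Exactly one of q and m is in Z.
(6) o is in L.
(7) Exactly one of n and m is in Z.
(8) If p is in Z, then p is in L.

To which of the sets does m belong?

m: none

From (2): n ∈ Z.
From (6): o ∈ L.
(4): o matches n: o ∈ Z.
(4): n matches o: n ∈ L.
(7) (exactly one): m ∉ Z.
(5) (exactly one): q ∈ Z.
Suppose m ∈ W: no assignment then satisfies all the clues, so m ∉ W.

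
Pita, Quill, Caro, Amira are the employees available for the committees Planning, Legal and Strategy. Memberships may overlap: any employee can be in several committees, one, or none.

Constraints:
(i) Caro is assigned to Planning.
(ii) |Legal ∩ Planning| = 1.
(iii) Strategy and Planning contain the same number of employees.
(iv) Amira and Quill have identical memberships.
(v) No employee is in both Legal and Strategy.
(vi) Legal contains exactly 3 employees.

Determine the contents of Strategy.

Strategy = {Pita}

From (i): Caro ∈ Planning.
Suppose Pita ∉ Strategy: no assignment then satisfies all the clues, so Pita ∈ Strategy.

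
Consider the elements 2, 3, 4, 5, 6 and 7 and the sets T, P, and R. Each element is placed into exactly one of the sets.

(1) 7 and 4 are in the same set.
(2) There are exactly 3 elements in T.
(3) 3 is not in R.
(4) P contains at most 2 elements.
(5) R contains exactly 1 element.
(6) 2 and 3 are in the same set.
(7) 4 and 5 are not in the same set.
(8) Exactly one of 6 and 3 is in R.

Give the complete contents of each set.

From (3): 3 ∉ R.
(6): 2 matches 3: 2 ∉ R.
(8) (exactly one): 6 ∈ R.
(5): R already has 1, so the rest are out.
Suppose 2 ∉ T: no assignment then satisfies all the clues, so 2 ∈ T.

T = {2, 3, 5}; P = {4, 7}; R = {6}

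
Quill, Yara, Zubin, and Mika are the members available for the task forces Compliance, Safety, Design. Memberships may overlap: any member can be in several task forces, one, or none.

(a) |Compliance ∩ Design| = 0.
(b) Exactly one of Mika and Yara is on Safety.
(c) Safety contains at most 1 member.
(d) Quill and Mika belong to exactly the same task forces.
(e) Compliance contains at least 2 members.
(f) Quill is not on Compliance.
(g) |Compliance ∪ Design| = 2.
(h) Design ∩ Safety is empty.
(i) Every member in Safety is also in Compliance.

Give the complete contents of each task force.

From (f): Quill ∉ Compliance.
(d): Mika matches Quill: Mika ∉ Compliance.
(e): only 2 candidates remain for Compliance, so all are in.
(i) contrapositive: Quill ∉ Safety.
(i) contrapositive: Mika ∉ Safety.
(b) (exactly one): Yara ∈ Safety.
(c): Safety already has 1, so the rest are out.
(h) (disjoint): Yara ∉ Design.
Suppose Quill ∈ Design: no assignment then satisfies all the clues, so Quill ∉ Design.

Compliance = {Yara, Zubin}; Safety = {Yara}; Design = {}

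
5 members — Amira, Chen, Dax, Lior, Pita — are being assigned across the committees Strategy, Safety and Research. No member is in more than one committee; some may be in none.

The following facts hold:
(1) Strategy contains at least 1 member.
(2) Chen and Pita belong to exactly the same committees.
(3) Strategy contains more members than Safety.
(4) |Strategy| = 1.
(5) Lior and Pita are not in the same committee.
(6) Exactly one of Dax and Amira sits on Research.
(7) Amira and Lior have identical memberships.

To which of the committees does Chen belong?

Chen: none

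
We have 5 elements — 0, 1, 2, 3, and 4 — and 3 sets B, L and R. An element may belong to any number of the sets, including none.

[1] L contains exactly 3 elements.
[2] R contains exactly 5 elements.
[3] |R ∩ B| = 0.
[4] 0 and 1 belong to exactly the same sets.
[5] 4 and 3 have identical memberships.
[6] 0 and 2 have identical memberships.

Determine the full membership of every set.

B = {}; L = {0, 1, 2}; R = {0, 1, 2, 3, 4}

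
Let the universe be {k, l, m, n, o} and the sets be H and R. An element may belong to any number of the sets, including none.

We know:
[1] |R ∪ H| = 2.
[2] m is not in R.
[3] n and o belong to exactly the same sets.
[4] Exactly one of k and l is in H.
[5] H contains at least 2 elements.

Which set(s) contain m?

m: H

From (2): m ∉ R.
Suppose m ∉ H: no assignment then satisfies all the clues, so m ∈ H.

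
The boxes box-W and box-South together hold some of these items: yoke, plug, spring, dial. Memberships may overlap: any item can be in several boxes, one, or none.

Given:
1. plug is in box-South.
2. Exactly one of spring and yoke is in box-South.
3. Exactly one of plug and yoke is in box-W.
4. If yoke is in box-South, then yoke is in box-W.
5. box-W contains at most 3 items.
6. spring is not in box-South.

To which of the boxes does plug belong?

plug: box-South

From (1): plug ∈ box-South.
From (6): spring ∉ box-South.
(2) (exactly one): yoke ∈ box-South.
(4): yoke ∈ box-W.
(3) (exactly one): plug ∉ box-W.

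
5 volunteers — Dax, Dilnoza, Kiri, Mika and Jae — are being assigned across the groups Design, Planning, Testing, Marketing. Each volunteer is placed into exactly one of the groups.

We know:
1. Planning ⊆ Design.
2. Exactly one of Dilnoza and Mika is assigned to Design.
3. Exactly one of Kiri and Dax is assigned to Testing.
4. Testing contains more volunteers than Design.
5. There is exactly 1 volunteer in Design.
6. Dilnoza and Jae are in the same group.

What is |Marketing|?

1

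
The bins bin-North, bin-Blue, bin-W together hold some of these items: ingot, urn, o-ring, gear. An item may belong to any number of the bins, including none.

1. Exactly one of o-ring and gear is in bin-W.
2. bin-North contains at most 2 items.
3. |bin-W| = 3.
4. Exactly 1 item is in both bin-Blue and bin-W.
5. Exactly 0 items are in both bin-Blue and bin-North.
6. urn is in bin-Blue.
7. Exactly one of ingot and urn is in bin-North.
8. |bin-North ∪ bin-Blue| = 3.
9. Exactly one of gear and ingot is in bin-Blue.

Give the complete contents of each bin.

bin-North = {ingot}; bin-Blue = {gear, urn}; bin-W = {ingot, o-ring, urn}

From (6): urn ∈ bin-Blue.
Suppose ingot ∉ bin-North: no assignment then satisfies all the clues, so ingot ∈ bin-North.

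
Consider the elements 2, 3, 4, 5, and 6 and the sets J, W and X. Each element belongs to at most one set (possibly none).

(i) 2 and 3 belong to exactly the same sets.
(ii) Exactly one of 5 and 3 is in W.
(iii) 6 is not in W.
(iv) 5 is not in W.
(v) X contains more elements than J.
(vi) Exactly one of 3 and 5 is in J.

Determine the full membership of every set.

J = {5}; W = {2, 3}; X = {4, 6}

From (iii): 6 ∉ W.
From (iv): 5 ∉ W.
(ii) (exactly one): 3 ∈ W.
(vi) (exactly one): 5 ∈ J.
(i): 2 matches 3: 2 ∉ J.
(i): 2 matches 3: 2 ∈ W.
Suppose 4 ∈ J: no assignment then satisfies all the clues, so 4 ∉ J.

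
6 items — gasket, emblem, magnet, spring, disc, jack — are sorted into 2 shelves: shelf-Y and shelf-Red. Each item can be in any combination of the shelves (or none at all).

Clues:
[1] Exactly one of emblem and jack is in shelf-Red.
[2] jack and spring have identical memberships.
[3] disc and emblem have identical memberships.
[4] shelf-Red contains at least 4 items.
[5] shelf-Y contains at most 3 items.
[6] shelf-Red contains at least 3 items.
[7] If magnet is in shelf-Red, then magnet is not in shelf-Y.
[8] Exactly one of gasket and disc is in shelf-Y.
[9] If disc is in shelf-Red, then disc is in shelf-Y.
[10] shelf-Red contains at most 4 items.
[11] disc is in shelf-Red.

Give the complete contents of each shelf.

shelf-Y = {disc, emblem}; shelf-Red = {disc, emblem, gasket, magnet}

From (11): disc ∈ shelf-Red.
(3): emblem matches disc: emblem ∈ shelf-Red.
(9): disc ∈ shelf-Y.
(1) (exactly one): jack ∉ shelf-Red.
(2): spring matches jack: spring ∉ shelf-Red.
(3): emblem matches disc: emblem ∈ shelf-Y.
(4): only 4 candidates remain for shelf-Red, so all are in.
(7): magnet ∉ shelf-Y.
(8) (exactly one): gasket ∉ shelf-Y.
Suppose spring ∈ shelf-Y: no assignment then satisfies all the clues, so spring ∉ shelf-Y.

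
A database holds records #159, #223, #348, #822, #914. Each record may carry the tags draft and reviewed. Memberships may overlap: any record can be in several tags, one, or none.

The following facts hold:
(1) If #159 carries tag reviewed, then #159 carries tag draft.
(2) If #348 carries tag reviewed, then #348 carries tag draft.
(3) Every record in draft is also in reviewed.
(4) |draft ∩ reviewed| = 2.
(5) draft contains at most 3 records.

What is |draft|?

2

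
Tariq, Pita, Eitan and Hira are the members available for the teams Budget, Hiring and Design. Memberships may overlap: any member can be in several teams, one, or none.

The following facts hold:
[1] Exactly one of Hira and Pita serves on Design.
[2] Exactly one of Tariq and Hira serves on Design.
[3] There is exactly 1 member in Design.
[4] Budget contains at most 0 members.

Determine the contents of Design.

Design = {Hira}

(4): Budget already has 0, so the rest are out.
Suppose Tariq ∈ Design: no assignment then satisfies all the clues, so Tariq ∉ Design.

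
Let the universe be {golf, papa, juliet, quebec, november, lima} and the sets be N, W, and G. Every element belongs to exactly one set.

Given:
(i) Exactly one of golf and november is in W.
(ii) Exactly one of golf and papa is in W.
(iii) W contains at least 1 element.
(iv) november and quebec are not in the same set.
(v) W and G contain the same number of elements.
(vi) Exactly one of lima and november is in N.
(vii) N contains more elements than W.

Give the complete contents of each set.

N = {juliet, lima, papa, quebec}; W = {golf}; G = {november}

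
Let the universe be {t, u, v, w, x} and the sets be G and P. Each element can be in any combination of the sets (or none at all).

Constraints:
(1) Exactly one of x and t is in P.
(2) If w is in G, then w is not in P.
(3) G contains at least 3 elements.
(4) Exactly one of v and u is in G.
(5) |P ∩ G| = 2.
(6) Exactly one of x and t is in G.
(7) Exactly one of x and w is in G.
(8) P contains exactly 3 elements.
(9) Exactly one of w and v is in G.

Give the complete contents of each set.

G = {t, u, w}; P = {t, u, v}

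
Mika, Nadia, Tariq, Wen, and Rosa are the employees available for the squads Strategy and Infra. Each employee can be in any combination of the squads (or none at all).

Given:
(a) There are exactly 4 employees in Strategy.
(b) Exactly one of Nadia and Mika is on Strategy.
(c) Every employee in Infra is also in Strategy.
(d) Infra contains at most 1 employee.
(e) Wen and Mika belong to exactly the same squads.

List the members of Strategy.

Strategy = {Mika, Rosa, Tariq, Wen}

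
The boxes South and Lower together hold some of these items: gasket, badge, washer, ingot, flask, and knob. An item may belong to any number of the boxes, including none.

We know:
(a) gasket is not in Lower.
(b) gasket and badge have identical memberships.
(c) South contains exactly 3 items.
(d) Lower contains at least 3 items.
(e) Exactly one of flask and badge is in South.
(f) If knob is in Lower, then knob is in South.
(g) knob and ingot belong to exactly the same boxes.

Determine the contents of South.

From (a): gasket ∉ Lower.
(b): badge matches gasket: badge ∉ Lower.
Suppose gasket ∈ South: no assignment then satisfies all the clues, so gasket ∉ South.

South = {flask, ingot, knob}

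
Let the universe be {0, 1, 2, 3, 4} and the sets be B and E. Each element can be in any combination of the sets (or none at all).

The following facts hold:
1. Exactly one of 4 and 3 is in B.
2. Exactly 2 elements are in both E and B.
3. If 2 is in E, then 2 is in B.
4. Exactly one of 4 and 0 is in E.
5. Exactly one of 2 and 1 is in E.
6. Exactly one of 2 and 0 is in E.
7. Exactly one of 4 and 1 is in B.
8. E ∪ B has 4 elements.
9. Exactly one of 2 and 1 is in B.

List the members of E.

E = {2, 3, 4}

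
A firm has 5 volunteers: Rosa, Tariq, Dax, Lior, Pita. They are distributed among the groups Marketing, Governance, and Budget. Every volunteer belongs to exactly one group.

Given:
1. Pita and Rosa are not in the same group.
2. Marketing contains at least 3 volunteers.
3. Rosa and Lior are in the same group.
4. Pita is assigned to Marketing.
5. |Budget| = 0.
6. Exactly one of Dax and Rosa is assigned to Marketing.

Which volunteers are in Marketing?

Marketing = {Dax, Pita, Tariq}

From (4): Pita ∈ Marketing.
(1): Rosa ∉ Marketing.
(3): Lior matches Rosa: Lior ∉ Marketing.
(5): Budget already has 0, so the rest are out.
(6) (exactly one): Dax ∈ Marketing.
Only one group left: Rosa ∈ Governance.
Only one group left: Lior ∈ Governance.
(2): only 3 candidates remain for Marketing, so all are in.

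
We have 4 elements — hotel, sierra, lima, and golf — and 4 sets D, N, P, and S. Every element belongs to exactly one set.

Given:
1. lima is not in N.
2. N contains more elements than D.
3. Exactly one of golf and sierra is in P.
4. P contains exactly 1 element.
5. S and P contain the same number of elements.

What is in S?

S = {lima}

From (1): lima ∉ N.
Suppose hotel ∈ S: no assignment then satisfies all the clues, so hotel ∉ S.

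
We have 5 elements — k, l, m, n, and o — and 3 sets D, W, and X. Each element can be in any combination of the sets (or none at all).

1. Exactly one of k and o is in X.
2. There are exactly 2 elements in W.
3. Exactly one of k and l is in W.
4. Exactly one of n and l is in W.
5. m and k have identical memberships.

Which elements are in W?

W = {l, o}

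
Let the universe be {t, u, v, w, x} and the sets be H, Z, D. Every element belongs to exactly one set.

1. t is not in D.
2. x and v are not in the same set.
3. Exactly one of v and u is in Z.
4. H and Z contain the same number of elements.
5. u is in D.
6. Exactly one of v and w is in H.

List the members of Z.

From (1): t ∉ D.
From (5): u ∈ D.
(3) (exactly one): v ∈ Z.
(6) (exactly one): w ∈ H.
(2): x ∉ Z.
Suppose t ∉ Z: no assignment then satisfies all the clues, so t ∈ Z.

Z = {t, v}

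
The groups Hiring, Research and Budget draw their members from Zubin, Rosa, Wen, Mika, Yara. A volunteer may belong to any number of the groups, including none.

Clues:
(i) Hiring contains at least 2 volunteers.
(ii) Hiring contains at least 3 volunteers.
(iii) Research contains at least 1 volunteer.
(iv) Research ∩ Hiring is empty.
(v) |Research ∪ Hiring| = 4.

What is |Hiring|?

3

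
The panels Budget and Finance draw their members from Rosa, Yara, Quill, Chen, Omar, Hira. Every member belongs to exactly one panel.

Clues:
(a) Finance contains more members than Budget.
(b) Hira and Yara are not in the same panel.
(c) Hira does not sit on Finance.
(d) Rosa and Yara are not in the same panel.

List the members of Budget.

Budget = {Hira, Rosa}

From (c): Hira ∉ Finance.
Only one panel left: Hira ∈ Budget.
(b): Yara ∉ Budget.
Only one panel left: Yara ∈ Finance.
(d): Rosa ∉ Finance.
Only one panel left: Rosa ∈ Budget.
Suppose Quill ∈ Budget: no assignment then satisfies all the clues, so Quill ∉ Budget.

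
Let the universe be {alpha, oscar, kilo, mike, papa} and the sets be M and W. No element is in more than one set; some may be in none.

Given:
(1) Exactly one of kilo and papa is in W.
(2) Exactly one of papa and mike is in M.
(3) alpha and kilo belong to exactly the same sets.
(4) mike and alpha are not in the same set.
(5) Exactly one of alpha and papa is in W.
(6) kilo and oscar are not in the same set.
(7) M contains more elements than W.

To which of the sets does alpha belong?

alpha: none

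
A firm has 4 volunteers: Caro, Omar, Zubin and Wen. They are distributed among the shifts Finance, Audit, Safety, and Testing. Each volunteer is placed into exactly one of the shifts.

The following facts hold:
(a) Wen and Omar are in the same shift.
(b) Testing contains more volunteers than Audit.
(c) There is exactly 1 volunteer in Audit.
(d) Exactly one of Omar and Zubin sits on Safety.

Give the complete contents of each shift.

Finance = {}; Audit = {Caro}; Safety = {Zubin}; Testing = {Omar, Wen}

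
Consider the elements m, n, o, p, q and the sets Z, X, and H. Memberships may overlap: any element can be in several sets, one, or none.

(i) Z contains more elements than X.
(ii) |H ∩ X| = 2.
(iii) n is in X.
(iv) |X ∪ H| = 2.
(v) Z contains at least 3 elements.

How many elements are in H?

2

From (iii): n ∈ X.
Suppose n ∉ H: no assignment then satisfies all the clues, so n ∈ H.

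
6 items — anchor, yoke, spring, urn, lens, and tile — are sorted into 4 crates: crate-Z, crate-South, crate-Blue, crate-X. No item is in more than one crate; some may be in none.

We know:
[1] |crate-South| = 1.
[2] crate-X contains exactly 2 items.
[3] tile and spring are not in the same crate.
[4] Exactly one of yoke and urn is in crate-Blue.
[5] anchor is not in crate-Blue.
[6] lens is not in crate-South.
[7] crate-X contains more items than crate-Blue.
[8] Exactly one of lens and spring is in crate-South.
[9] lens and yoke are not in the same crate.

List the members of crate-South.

crate-South = {spring}

From (5): anchor ∉ crate-Blue.
From (6): lens ∉ crate-South.
(8) (exactly one): spring ∈ crate-South.
(1): crate-South already has 1, so the rest are out.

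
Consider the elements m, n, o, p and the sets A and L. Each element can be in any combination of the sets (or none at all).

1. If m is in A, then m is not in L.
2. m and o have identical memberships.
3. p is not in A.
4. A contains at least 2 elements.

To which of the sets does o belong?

o: A

From (3): p ∉ A.
Suppose o ∉ A: no assignment then satisfies all the clues, so o ∈ A.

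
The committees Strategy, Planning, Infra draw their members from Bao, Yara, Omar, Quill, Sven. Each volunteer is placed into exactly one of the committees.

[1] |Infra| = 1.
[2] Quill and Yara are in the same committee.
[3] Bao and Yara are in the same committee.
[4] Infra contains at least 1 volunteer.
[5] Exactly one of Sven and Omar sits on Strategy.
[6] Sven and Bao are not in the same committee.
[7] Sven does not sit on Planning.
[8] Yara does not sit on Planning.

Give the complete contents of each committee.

From (7): Sven ∉ Planning.
From (8): Yara ∉ Planning.
(2): Quill matches Yara: Quill ∉ Planning.
(3): Bao matches Yara: Bao ∉ Planning.
Suppose Bao ∉ Strategy: no assignment then satisfies all the clues, so Bao ∈ Strategy.

Strategy = {Bao, Omar, Quill, Yara}; Planning = {}; Infra = {Sven}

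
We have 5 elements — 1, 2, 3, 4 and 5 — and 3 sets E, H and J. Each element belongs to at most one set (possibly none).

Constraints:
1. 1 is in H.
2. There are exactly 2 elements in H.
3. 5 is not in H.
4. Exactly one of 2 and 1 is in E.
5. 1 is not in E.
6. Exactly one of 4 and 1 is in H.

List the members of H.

From (1): 1 ∈ H.
From (3): 5 ∉ H.
(4) (exactly one): 2 ∈ E.
(6) (exactly one): 4 ∉ H.
(2): only 2 candidates remain for H, so all are in.

H = {1, 3}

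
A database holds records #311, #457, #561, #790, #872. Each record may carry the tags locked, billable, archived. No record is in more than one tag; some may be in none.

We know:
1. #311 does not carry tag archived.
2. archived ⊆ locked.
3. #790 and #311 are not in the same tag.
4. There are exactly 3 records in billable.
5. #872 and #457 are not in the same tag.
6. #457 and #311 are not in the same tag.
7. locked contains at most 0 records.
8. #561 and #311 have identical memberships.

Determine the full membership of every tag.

locked = {}; billable = {#311, #561, #872}; archived = {}

From (1): #311 ∉ archived.
(7): locked already has 0, so the rest are out.
(8): #561 matches #311: #561 ∉ archived.
(2) contrapositive: #457 ∉ archived.
(2) contrapositive: #790 ∉ archived.
(2) contrapositive: #872 ∉ archived.
Suppose #311 ∉ billable: no assignment then satisfies all the clues, so #311 ∈ billable.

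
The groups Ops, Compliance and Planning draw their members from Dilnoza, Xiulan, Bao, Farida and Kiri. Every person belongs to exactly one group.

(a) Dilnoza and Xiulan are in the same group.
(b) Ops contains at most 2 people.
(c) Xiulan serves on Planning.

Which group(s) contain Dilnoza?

From (c): Xiulan ∈ Planning.
(a): Dilnoza matches Xiulan: Dilnoza ∉ Ops.
(a): Dilnoza matches Xiulan: Dilnoza ∉ Compliance.
(a): Dilnoza matches Xiulan: Dilnoza ∈ Planning.

Dilnoza: Planning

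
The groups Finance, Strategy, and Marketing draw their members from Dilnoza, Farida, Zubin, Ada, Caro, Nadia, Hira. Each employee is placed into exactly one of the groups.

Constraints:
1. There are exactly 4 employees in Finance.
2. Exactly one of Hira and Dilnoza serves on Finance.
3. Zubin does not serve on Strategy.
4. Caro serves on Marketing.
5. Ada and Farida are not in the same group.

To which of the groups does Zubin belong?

From (3): Zubin ∉ Strategy.
From (4): Caro ∈ Marketing.
Suppose Zubin ∉ Finance: no assignment then satisfies all the clues, so Zubin ∈ Finance.

Zubin: Finance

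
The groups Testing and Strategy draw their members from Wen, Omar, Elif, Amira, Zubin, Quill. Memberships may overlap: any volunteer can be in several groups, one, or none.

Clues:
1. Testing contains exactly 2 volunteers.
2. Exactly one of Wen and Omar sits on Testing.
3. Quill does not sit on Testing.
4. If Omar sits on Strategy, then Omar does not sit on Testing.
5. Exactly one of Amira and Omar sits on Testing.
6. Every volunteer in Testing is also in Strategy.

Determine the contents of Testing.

Testing = {Amira, Wen}

From (3): Quill ∉ Testing.
Suppose Wen ∉ Testing: no assignment then satisfies all the clues, so Wen ∈ Testing.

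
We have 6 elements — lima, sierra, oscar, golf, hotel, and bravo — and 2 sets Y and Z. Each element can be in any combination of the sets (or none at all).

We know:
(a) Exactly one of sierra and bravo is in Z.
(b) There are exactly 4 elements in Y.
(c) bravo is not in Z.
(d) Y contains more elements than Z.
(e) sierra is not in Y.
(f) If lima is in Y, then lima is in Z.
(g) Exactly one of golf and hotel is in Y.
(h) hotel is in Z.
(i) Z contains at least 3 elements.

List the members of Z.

Z = {hotel, lima, sierra}

From (c): bravo ∉ Z.
From (e): sierra ∉ Y.
From (h): hotel ∈ Z.
(a) (exactly one): sierra ∈ Z.
Suppose lima ∉ Z: no assignment then satisfies all the clues, so lima ∈ Z.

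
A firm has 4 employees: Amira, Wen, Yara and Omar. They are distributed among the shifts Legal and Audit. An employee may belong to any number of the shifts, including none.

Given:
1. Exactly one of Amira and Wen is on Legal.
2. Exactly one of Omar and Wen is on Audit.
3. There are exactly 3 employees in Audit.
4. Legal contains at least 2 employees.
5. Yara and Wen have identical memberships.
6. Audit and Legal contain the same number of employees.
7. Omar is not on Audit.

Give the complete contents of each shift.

Legal = {Omar, Wen, Yara}; Audit = {Amira, Wen, Yara}

From (7): Omar ∉ Audit.
(2) (exactly one): Wen ∈ Audit.
(3): only 3 candidates remain for Audit, so all are in.
Suppose Amira ∈ Legal: no assignment then satisfies all the clues, so Amira ∉ Legal.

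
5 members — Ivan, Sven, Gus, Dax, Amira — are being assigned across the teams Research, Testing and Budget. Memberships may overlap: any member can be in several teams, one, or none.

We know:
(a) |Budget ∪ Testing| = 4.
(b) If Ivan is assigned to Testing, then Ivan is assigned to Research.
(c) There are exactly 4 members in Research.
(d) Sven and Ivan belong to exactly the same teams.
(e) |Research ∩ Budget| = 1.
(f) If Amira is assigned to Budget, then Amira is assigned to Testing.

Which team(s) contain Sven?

Sven: Research, Testing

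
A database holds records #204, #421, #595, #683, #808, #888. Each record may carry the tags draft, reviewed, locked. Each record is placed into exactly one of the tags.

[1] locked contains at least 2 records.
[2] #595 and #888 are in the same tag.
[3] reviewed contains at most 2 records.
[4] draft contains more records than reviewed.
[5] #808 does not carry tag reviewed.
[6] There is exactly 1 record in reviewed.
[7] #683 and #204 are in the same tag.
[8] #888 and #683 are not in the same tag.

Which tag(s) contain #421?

#421: reviewed

From (5): #808 ∉ reviewed.
Suppose #421 ∈ draft: no assignment then satisfies all the clues, so #421 ∉ draft.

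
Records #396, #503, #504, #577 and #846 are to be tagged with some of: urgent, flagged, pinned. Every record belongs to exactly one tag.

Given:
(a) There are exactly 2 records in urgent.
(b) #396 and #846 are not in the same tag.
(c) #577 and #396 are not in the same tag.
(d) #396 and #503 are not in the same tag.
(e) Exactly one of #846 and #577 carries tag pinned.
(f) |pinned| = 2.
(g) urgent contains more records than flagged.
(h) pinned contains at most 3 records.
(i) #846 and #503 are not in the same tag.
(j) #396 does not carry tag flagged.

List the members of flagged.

flagged = {#846}

From (j): #396 ∉ flagged.
Suppose #503 ∈ flagged: no assignment then satisfies all the clues, so #503 ∉ flagged.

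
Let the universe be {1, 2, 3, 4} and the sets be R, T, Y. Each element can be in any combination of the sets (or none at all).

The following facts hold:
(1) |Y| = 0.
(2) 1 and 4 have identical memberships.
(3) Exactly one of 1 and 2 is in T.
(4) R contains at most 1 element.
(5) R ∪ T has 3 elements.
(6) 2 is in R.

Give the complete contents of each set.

R = {2}; T = {1, 4}; Y = {}

From (6): 2 ∈ R.
(1): Y already has 0, so the rest are out.
(4): R already has 1, so the rest are out.
Suppose 1 ∉ T: no assignment then satisfies all the clues, so 1 ∈ T.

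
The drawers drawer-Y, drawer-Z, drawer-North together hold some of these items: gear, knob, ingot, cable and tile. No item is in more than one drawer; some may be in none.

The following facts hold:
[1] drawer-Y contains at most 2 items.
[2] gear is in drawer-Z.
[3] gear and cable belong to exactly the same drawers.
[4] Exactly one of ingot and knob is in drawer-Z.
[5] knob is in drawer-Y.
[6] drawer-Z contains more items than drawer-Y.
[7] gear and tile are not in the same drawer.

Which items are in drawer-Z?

From (2): gear ∈ drawer-Z.
From (5): knob ∈ drawer-Y.
(3): cable matches gear: cable ∉ drawer-Y.
(3): cable matches gear: cable ∈ drawer-Z.
(4) (exactly one): ingot ∈ drawer-Z.
(7): tile ∉ drawer-Z.

drawer-Z = {cable, gear, ingot}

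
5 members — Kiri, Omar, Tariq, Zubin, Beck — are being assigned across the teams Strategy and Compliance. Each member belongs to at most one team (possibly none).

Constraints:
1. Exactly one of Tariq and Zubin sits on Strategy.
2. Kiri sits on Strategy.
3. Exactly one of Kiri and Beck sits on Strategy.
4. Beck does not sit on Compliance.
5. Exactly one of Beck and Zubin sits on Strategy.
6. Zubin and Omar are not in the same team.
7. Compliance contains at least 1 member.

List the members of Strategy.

From (2): Kiri ∈ Strategy.
From (4): Beck ∉ Compliance.
(3) (exactly one): Beck ∉ Strategy.
(5) (exactly one): Zubin ∈ Strategy.
(6): Omar ∉ Strategy.
(1) (exactly one): Tariq ∉ Strategy.

Strategy = {Kiri, Zubin}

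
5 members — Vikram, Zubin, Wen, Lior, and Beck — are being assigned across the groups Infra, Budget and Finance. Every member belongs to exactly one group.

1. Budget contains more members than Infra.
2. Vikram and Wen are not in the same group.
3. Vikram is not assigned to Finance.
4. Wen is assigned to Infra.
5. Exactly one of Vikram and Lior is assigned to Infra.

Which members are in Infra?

Infra = {Lior, Wen}

From (3): Vikram ∉ Finance.
From (4): Wen ∈ Infra.
(2): Vikram ∉ Infra.
(5) (exactly one): Lior ∈ Infra.
Only one group left: Vikram ∈ Budget.
Suppose Zubin ∈ Infra: no assignment then satisfies all the clues, so Zubin ∉ Infra.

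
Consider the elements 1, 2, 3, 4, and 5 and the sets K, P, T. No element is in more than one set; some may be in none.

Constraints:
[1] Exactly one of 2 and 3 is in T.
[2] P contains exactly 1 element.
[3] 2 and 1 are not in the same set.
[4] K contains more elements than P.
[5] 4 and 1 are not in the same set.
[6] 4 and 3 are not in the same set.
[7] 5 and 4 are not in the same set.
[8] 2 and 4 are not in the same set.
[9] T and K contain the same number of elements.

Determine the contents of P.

P = {4}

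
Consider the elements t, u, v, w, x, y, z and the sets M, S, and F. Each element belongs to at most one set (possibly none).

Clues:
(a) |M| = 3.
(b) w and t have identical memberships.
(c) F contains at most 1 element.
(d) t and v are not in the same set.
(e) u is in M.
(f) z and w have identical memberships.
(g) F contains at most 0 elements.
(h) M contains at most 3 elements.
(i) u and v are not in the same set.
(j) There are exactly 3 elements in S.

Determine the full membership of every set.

M = {u, x, y}; S = {t, w, z}; F = {}

From (e): u ∈ M.
(g): F already has 0, so the rest are out.
(i): v ∉ M.
Suppose t ∈ M: no assignment then satisfies all the clues, so t ∉ M.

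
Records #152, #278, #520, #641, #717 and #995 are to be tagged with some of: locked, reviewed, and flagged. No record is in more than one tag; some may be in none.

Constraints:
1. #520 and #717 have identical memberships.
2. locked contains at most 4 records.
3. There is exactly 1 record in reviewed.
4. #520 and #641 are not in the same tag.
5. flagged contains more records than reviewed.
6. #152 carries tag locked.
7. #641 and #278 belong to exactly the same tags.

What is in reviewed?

From (6): #152 ∈ locked.
Suppose #278 ∈ reviewed: no assignment then satisfies all the clues, so #278 ∉ reviewed.

reviewed = {#995}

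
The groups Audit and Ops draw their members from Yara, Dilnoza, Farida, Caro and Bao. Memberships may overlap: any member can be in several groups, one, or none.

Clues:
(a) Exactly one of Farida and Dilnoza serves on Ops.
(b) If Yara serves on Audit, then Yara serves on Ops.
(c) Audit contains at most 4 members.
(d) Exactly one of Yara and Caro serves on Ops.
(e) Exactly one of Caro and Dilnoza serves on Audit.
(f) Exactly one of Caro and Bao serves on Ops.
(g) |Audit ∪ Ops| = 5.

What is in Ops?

Ops = {Bao, Dilnoza, Yara}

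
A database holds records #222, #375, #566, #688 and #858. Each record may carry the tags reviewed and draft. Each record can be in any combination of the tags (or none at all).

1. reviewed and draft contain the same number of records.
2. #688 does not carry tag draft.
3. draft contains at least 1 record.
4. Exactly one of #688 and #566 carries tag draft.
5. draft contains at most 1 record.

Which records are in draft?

draft = {#566}

From (2): #688 ∉ draft.
(4) (exactly one): #566 ∈ draft.
(5): draft already has 1, so the rest are out.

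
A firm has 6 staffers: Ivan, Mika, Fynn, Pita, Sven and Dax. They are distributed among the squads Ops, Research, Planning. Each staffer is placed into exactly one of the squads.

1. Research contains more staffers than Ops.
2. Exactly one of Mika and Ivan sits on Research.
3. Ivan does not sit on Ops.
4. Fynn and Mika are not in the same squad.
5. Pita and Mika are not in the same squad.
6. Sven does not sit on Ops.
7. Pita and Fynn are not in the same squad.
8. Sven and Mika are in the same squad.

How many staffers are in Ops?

1

From (3): Ivan ∉ Ops.
From (6): Sven ∉ Ops.
(8): Mika matches Sven: Mika ∉ Ops.
Suppose Dax ∈ Ops: no assignment then satisfies all the clues, so Dax ∉ Ops.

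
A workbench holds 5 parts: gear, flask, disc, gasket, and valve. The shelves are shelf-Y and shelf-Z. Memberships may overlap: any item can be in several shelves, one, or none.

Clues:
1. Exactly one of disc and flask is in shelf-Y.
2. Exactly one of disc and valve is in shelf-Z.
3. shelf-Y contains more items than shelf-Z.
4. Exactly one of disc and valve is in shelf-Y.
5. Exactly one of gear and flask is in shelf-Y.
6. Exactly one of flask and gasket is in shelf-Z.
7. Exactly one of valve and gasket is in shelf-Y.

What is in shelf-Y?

shelf-Y = {disc, gasket, gear}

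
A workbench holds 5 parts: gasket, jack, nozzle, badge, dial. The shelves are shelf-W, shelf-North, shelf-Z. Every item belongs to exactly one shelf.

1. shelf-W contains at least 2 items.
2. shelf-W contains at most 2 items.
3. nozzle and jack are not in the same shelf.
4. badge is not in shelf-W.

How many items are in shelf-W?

2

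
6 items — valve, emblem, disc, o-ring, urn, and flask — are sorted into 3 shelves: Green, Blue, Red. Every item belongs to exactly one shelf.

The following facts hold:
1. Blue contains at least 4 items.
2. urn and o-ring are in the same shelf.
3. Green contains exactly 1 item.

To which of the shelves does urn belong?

urn: Blue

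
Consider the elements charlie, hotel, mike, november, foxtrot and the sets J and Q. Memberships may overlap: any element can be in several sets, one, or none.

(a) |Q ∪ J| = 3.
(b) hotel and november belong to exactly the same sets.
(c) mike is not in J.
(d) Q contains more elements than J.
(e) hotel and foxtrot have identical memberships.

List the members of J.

J = {}

From (c): mike ∉ J.
Suppose charlie ∈ J: no assignment then satisfies all the clues, so charlie ∉ J.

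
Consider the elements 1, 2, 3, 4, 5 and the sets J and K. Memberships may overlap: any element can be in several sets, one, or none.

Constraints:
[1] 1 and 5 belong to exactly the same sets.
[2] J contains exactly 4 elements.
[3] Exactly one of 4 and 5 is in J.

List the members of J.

J = {1, 2, 3, 5}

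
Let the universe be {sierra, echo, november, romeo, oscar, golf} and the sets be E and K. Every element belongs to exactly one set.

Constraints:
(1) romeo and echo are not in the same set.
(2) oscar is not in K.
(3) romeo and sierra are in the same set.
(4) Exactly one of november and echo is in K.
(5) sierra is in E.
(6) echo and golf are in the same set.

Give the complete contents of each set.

From (2): oscar ∉ K.
From (5): sierra ∈ E.
(3): romeo matches sierra: romeo ∈ E.
Only one set left: oscar ∈ E.
(1): echo ∉ E.
(6): golf matches echo: golf ∉ E.
Only one set left: echo ∈ K.
Only one set left: golf ∈ K.
(4) (exactly one): november ∉ K.
Only one set left: november ∈ E.

E = {november, oscar, romeo, sierra}; K = {echo, golf}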